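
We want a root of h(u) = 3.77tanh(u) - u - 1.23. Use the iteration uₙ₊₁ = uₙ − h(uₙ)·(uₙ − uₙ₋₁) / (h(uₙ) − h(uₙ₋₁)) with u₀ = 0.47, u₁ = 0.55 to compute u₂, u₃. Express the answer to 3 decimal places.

h(0.47) = -0.04799, h(0.55) = 0.10696
u₂ = 0.55000 − 0.10696·(0.55000 − 0.47000) / (0.10696 − (-0.04799)) = 0.55000 − (0.00856)/(0.15495) = 0.49478
h(0.49478) = 0.00188
u₃ = 0.49478 − 0.00188·(0.49478 − 0.55000) / (0.00188 − 0.10696) = 0.49478 − (-0.00010)/(-0.10508) = 0.49379

0.495, 0.494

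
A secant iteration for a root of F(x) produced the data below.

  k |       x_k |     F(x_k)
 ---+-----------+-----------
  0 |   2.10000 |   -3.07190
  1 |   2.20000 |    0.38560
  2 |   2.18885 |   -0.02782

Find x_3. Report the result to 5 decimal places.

x_3 = 2.18885 − (-0.02782)·(2.18885 − 2.20000) / (-0.02782 − 0.38560)
   = 2.18885 − (0.0003102)/(-0.4134200) = 2.1896003

2.18960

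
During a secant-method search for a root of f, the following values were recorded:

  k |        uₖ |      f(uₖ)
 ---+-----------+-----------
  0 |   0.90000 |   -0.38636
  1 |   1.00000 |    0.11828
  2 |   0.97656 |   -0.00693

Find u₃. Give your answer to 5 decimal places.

0.97786

u₃ = 0.97656 − (-0.00693)·(0.97656 − 1.00000) / (-0.00693 − 0.11828)
   = 0.97656 − (0.0001624)/(-0.1252100) = 0.9778573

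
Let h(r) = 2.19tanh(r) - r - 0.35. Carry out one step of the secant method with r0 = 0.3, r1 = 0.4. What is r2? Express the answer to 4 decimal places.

h(0.3) = -0.012025, h(0.4) = 0.082088
r2 = 0.400000 − 0.082088·(0.400000 − 0.300000) / (0.082088 − (-0.012025)) = 0.400000 − (0.008209)/(0.094114) = 0.312778

0.3128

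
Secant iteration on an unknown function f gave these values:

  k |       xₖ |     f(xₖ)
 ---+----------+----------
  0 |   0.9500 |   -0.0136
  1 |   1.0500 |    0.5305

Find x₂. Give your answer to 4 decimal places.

x₂ = 1.0500 − 0.5305·(1.0500 − 0.9500) / (0.5305 − (-0.0136))
   = 1.0500 − (0.053050)/(0.544100) = 0.952500

0.9525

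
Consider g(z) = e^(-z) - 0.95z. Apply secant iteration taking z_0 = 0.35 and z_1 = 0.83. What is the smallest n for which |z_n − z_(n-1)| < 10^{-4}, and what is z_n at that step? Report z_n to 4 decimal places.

g(0.35) = 0.372188, g(0.83) = -0.352451
z_2 = 0.830000 − (-0.352451)·(0.480000)/(-0.724639) = 0.596537;  |Δ| = 0.233463
g(0.596537) = -0.015995
z_3 = 0.596537 − (-0.015995)·(-0.233463)/(0.336456) = 0.585438;  |Δ| = 0.011099
g(0.585438) = 0.000695
z_4 = 0.585438 − 0.000695·(-0.011099)/(0.016690) = 0.585901;  |Δ| = 0.000462
g(0.585901) = -0.000001
z_5 = 0.585901 − (-0.000001)·(0.000462)/(-0.000696) = 0.585900;  |Δ| = 0.000001
|z_5 − z_4| = 0.000001 < 10^{-4}

n = 5, z_n = 0.5859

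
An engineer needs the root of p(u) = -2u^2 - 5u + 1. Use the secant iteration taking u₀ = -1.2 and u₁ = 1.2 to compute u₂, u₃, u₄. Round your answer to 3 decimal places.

p(-1.2) = 4.12000, p(1.2) = -7.88000
u₂ = 1.20000 − (-7.88000)·(1.20000 − (-1.20000)) / (-7.88000 − 4.12000) = 1.20000 − (-18.91200)/(-12.00000) = -0.37600
p(-0.37600) = 2.59725
u₃ = -0.37600 − 2.59725·(-0.37600 − 1.20000) / (2.59725 − (-7.88000)) = -0.37600 − (-4.09326)/(10.47725) = 0.01468
p(0.01468) = 0.92616
u₄ = 0.01468 − 0.92616·(0.01468 − (-0.37600)) / (0.92616 − 2.59725) = 0.01468 − (0.36183)/(-1.67108) = 0.23121

-0.376, 0.015, 0.231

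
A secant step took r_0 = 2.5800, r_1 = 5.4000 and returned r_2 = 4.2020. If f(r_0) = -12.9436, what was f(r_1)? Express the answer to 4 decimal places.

9.5601

The secant line through (2.5800, -12.9436) and (5.4000, f(r_1)) crosses zero at r_2 = 4.2020.
So (2.5800, -12.9436), (5.4000, f(r_1)), (4.2020, 0) are collinear:
f(r_1) = -12.9436 · (5.4000 − 4.2020) / (2.5800 − 4.2020) = -12.9436 · (1.198000)/(-1.622000) = 9.560070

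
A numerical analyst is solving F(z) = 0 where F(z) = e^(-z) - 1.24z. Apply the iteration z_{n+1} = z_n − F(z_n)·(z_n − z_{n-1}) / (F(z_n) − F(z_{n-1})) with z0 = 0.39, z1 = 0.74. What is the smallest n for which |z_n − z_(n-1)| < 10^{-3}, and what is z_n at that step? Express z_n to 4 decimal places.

n = 4, z_n = 0.4927

F(0.39) = 0.193457, F(0.74) = -0.440486
z2 = 0.740000 − (-0.440486)·(0.350000)/(-0.633943) = 0.496808;  |Δ| = 0.243192
F(0.496808) = -0.007571
z3 = 0.496808 − (-0.007571)·(-0.243192)/(0.432915) = 0.492554;  |Δ| = 0.004253
F(0.492554) = 0.000296
z4 = 0.492554 − 0.000296·(-0.004253)/(0.007867) = 0.492714;  |Δ| = 0.000160
|z4 − z3| = 0.000160 < 10^{-3}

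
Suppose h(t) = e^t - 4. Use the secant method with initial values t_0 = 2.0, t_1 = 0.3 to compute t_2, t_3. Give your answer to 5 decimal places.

1.04600, 1.62119

h(2.0) = 3.3890561, h(0.3) = -2.6501412
t_2 = 0.3000000 − (-2.6501412)·(0.3000000 − 2.0000000) / (-2.6501412 − 3.3890561) = 0.3000000 − (4.5052400)/(-6.0391973) = 1.0459998
h(1.0459998) = -1.1537572
t_3 = 1.0459998 − (-1.1537572)·(1.0459998 − 0.3000000) / (-1.1537572 − (-2.6501412)) = 1.0459998 − (-0.8607027)/(1.4963840) = 1.6211882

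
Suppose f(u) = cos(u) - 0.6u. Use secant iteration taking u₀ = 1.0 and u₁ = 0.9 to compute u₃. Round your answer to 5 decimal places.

f(1.0) = -0.0596977, f(0.9) = 0.0816100
u₂ = 0.9000000 − 0.0816100·(0.9000000 − 1.0000000) / (0.0816100 − (-0.0596977)) = 0.9000000 − (-0.0081610)/(0.1413077) = 0.9577534
f(0.9577534) = 0.0007069
u₃ = 0.9577534 − 0.0007069·(0.9577534 − 0.9000000) / (0.0007069 − 0.0816100) = 0.9577534 − (0.0000408)/(-0.0809031) = 0.9582580

0.95826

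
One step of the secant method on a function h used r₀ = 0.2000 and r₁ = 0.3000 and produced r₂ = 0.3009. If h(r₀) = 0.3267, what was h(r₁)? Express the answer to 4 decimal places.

0.0029

The secant line through (0.2000, 0.3267) and (0.3000, h(r₁)) crosses zero at r₂ = 0.3009.
So (0.2000, 0.3267), (0.3000, h(r₁)), (0.3009, 0) are collinear:
h(r₁) = 0.3267 · (0.3000 − 0.3009) / (0.2000 − 0.3009) = 0.3267 · (-0.000900)/(-0.100900) = 0.002914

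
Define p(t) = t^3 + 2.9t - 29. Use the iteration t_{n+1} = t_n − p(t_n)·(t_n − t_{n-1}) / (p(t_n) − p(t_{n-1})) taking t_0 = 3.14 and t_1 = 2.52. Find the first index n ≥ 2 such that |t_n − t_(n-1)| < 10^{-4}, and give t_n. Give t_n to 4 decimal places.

p(3.14) = 11.065144, p(2.52) = -5.688992
t_2 = 2.520000 − (-5.688992)·(-0.620000)/(-16.754136) = 2.730526;  |Δ| = 0.210526
p(2.730526) = -0.723304
t_3 = 2.730526 − (-0.723304)·(0.210526)/(4.965688) = 2.761191;  |Δ| = 0.030665
p(2.761191) = 0.059256
t_4 = 2.761191 − 0.059256·(0.030665)/(0.782560) = 2.758869;  |Δ| = 0.002322
p(2.758869) = -0.000543
t_5 = 2.758869 − (-0.000543)·(-0.002322)/(-0.059799) = 2.758890;  |Δ| = 0.000021
|t_5 − t_4| = 0.000021 < 10^{-4}

n = 5, t_n = 2.7589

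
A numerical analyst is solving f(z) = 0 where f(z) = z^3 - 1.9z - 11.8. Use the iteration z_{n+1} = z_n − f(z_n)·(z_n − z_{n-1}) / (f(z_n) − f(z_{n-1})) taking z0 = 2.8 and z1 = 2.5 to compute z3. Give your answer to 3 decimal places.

f(2.8) = 4.83200, f(2.5) = -0.92500
z2 = 2.50000 − (-0.92500)·(2.50000 − 2.80000) / (-0.92500 − 4.83200) = 2.50000 − (0.27750)/(-5.75700) = 2.54820
f(2.54820) = -0.09526
z3 = 2.54820 − (-0.09526)·(2.54820 − 2.50000) / (-0.09526 − (-0.92500)) = 2.54820 − (-0.00459)/(0.82974) = 2.55374

2.554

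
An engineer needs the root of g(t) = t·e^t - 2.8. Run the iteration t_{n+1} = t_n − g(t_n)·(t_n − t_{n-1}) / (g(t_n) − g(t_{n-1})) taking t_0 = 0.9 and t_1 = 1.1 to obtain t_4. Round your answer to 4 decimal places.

g(0.9) = -0.586357, g(1.1) = 0.504583
t_2 = 1.100000 − 0.504583·(1.100000 − 0.900000) / (0.504583 − (-0.586357)) = 1.100000 − (0.100917)/(1.090940) = 1.007496
g(1.007496) = -0.040737
t_3 = 1.007496 − (-0.040737)·(1.007496 − 1.100000) / (-0.040737 − 0.504583) = 1.007496 − (0.003768)/(-0.545320) = 1.014406
g(1.014406) = -0.002547
t_4 = 1.014406 − (-0.002547)·(1.014406 − 1.007496) / (-0.002547 − (-0.040737)) = 1.014406 − (-0.000018)/(0.038190) = 1.014867

1.0149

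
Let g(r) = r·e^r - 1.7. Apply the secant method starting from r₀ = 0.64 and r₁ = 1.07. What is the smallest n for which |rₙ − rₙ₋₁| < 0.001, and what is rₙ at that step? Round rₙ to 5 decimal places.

n = 5, rₙ = 0.77960

g(0.64) = -0.4862522, g(1.07) = 1.4194561
r₂ = 1.0700000 − 1.4194561·(0.4300000)/(1.9057083) = 0.7497169;  |Δ| = 0.3202831
g(0.7497169) = -0.1132985
r₃ = 0.7497169 − (-0.1132985)·(-0.3202831)/(-1.5327545) = 0.7733917;  |Δ| = 0.0236747
g(0.7733917) = -0.0239799
r₄ = 0.7733917 − (-0.0239799)·(0.0236747)/(0.0893186) = 0.7797478;  |Δ| = 0.0063561
g(0.7797478) = 0.0005691
r₅ = 0.7797478 − 0.0005691·(0.0063561)/(0.0245490) = 0.7796004;  |Δ| = 0.0001474
|r₅ − r₄| = 0.0001474 < 0.001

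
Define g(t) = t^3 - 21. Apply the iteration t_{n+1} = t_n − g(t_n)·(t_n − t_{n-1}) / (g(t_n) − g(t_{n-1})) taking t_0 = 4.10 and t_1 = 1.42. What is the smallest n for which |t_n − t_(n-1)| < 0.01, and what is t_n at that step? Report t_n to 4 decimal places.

g(4.10) = 47.921000, g(1.42) = -18.136712
t_2 = 1.420000 − (-18.136712)·(-2.680000)/(-66.057712) = 2.155817;  |Δ| = 0.735817
g(2.155817) = -10.980739
t_3 = 2.155817 − (-10.980739)·(0.735817)/(7.155973) = 3.284918;  |Δ| = 1.129101
g(3.284918) = 14.446513
t_4 = 3.284918 − 14.446513·(1.129101)/(25.427253) = 2.643418;  |Δ| = 0.641500
g(2.643418) = -2.528691
t_5 = 2.643418 − (-2.528691)·(-0.641500)/(-16.975204) = 2.738979;  |Δ| = 0.095560
g(2.738979) = -0.452174
t_6 = 2.738979 − (-0.452174)·(0.095560)/(2.076516) = 2.759787;  |Δ| = 0.020809
g(2.759787) = 0.019716
t_7 = 2.759787 − 0.019716·(0.020809)/(0.471891) = 2.758918;  |Δ| = 0.000869
|t_7 − t_6| = 0.000869 < 0.01

n = 7, t_n = 2.7589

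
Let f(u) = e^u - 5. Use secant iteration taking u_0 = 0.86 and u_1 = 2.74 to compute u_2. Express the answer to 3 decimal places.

f(0.86) = -2.63684, f(2.74) = 10.48699
u_2 = 2.74000 − 10.48699·(2.74000 − 0.86000) / (10.48699 − (-2.63684)) = 2.74000 − (19.71553)/(13.12382) = 1.23773

1.238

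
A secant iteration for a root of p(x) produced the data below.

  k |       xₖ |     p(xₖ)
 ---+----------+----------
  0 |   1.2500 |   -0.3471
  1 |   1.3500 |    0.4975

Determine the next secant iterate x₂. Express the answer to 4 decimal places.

x₂ = 1.3500 − 0.4975·(1.3500 − 1.2500) / (0.4975 − (-0.3471))
   = 1.3500 − (0.049750)/(0.844600) = 1.291096

1.2911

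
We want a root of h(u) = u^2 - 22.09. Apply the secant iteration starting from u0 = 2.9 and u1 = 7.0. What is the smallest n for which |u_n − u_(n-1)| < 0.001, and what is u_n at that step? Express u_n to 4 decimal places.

n = 6, u_n = 4.7000

h(2.9) = -13.680000, h(7.0) = 26.910000
u2 = 7.000000 − 26.910000·(4.100000)/(40.590000) = 4.281818;  |Δ| = 2.718182
h(4.281818) = -3.756033
u3 = 4.281818 − (-3.756033)·(-2.718182)/(-30.666033) = 4.614746;  |Δ| = 0.332928
h(4.614746) = -0.794118
u4 = 4.614746 − (-0.794118)·(0.332928)/(2.961915) = 4.704007;  |Δ| = 0.089261
h(4.704007) = 0.037685
u5 = 4.704007 − 0.037685·(0.089261)/(0.831803) = 4.699963;  |Δ| = 0.004044
h(4.699963) = -0.000345
u6 = 4.699963 − (-0.000345)·(-0.004044)/(-0.038030) = 4.700000;  |Δ| = 0.000037
|u6 − u5| = 0.000037 < 0.001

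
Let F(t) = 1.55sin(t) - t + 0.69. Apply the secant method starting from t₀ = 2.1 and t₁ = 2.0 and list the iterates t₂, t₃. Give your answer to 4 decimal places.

2.0580, 2.0590

F(2.1) = -0.072025, F(2.0) = 0.099411
t₂ = 2.000000 − 0.099411·(2.000000 − 2.100000) / (0.099411 − (-0.072025)) = 2.000000 − (-0.009941)/(0.171436) = 2.057987
F(2.057987) = 0.001673
t₃ = 2.057987 − 0.001673·(2.057987 − 2.000000) / (0.001673 − 0.099411) = 2.057987 − (0.000097)/(-0.097738) = 2.058979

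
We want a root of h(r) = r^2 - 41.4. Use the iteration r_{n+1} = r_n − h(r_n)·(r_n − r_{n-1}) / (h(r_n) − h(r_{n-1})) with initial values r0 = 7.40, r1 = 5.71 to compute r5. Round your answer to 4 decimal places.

6.4343

h(7.40) = 13.360000, h(5.71) = -8.795900
r2 = 5.710000 − (-8.795900)·(5.710000 − 7.400000) / (-8.795900 − 13.360000) = 5.710000 − (14.865071)/(-22.155900) = 6.380931
h(6.380931) = -0.683725
r3 = 6.380931 − (-0.683725)·(6.380931 − 5.710000) / (-0.683725 − (-8.795900)) = 6.380931 − (-0.458732)/(8.112175) = 6.437479
h(6.437479) = 0.041138
r4 = 6.437479 − 0.041138·(6.437479 − 6.380931) / (0.041138 − (-0.683725)) = 6.437479 − (0.002326)/(0.724863) = 6.434270
h(6.434270) = -0.000171
r5 = 6.434270 − (-0.000171)·(6.434270 − 6.437479) / (-0.000171 − 0.041138) = 6.434270 − (0.000001)/(-0.041309) = 6.434283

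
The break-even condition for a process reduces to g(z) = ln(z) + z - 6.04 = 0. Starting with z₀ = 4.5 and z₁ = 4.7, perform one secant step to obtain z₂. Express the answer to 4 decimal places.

4.5295

g(4.5) = -0.035923, g(4.7) = 0.207563
z₂ = 4.700000 − 0.207563·(4.700000 − 4.500000) / (0.207563 − (-0.035923)) = 4.700000 − (0.041513)/(0.243485) = 4.529507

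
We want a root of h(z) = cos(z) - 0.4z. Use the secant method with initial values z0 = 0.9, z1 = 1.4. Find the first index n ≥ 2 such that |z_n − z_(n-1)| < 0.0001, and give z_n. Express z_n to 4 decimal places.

h(0.9) = 0.261610, h(1.4) = -0.390033
z2 = 1.400000 − (-0.390033)·(0.500000)/(-0.651643) = 1.100731;  |Δ| = 0.299269
h(1.100731) = 0.012652
z3 = 1.100731 − 0.012652·(-0.299269)/(0.402685) = 1.110134;  |Δ| = 0.009403
h(1.110134) = 0.000488
z4 = 1.110134 − 0.000488·(0.009403)/(-0.012164) = 1.110511;  |Δ| = 0.000377
h(1.110511) = -0.000001
z5 = 1.110511 − (-0.000001)·(0.000377)/(-0.000489) = 1.110511;  |Δ| = 0.000001
|z5 − z4| = 0.000001 < 0.0001

n = 5, z_n = 1.1105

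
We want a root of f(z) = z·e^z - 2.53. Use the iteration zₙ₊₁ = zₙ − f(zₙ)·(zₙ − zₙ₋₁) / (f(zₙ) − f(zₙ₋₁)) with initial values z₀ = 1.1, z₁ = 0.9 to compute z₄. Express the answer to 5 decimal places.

0.96443

f(1.1) = 0.7745826, f(0.9) = -0.3163572
z₂ = 0.9000000 − (-0.3163572)·(0.9000000 − 1.1000000) / (-0.3163572 − 0.7745826) = 0.9000000 − (0.0632714)/(-1.0909398) = 0.9579972
f(0.9579972) = -0.0330081
z₃ = 0.9579972 − (-0.0330081)·(0.9579972 − 0.9000000) / (-0.0330081 − (-0.3163572)) = 0.9579972 − (-0.0019144)/(0.2833491) = 0.9647534
f(0.9647534) = 0.0016487
z₄ = 0.9647534 − 0.0016487·(0.9647534 − 0.9579972) / (0.0016487 − (-0.0330081)) = 0.9647534 − (0.0000111)/(0.0346568) = 0.9644320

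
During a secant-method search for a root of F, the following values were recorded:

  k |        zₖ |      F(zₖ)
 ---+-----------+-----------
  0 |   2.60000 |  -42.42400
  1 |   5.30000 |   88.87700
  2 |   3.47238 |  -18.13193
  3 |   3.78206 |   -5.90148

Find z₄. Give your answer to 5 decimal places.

z₄ = 3.78206 − (-5.90148)·(3.78206 − 3.47238) / (-5.90148 − (-18.13193))
   = 3.78206 − (-1.8275703)/(12.2304500) = 3.9314879

3.93149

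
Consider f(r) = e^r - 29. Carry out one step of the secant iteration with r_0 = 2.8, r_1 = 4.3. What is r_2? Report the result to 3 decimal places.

f(2.8) = -12.55535, f(4.3) = 44.69979
r_2 = 4.30000 − 44.69979·(4.30000 − 2.80000) / (44.69979 − (-12.55535)) = 4.30000 − (67.04969)/(57.25515) = 3.12893

3.129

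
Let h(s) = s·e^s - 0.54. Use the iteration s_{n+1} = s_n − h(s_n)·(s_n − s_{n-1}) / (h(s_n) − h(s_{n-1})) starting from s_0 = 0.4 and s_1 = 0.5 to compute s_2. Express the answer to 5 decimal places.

h(0.4) = 0.0567299, h(0.5) = 0.2843606
s_2 = 0.5000000 − 0.2843606·(0.5000000 − 0.4000000) / (0.2843606 − 0.0567299) = 0.5000000 − (0.0284361)/(0.2276308) = 0.3750781

0.37508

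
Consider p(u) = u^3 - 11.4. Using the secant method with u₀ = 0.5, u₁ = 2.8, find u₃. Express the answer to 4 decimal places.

p(0.5) = -11.275000, p(2.8) = 10.552000
u₂ = 2.800000 − 10.552000·(2.800000 − 0.500000) / (10.552000 − (-11.275000)) = 2.800000 − (24.269600)/(21.827000) = 1.688093
p(1.688093) = -6.589515
u₃ = 1.688093 − (-6.589515)·(1.688093 − 2.800000) / (-6.589515 − 10.552000) = 1.688093 − (7.326929)/(-17.141515) = 2.115530

2.1155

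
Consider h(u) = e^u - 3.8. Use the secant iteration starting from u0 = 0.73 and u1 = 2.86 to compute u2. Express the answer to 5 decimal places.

h(0.73) = -1.7249194, h(2.86) = 13.6615269
u2 = 2.8600000 − 13.6615269·(2.8600000 − 0.7300000) / (13.6615269 − (-1.7249194)) = 2.8600000 − (29.0990524)/(15.3864463) = 0.9687867

0.96879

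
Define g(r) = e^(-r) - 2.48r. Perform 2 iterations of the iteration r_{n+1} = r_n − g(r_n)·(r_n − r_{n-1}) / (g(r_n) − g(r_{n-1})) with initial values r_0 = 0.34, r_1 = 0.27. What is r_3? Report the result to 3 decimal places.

0.299

g(0.34) = -0.13143, g(0.27) = 0.09378
r_2 = 0.27000 − 0.09378·(0.27000 − 0.34000) / (0.09378 − (-0.13143)) = 0.27000 − (-0.00656)/(0.22521) = 0.29915
g(0.29915) = -0.00044
r_3 = 0.29915 − (-0.00044)·(0.29915 − 0.27000) / (-0.00044 − 0.09378) = 0.29915 − (-0.00001)/(-0.09422) = 0.29901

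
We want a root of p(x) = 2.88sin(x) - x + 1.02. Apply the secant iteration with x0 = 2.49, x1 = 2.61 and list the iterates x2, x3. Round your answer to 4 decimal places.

2.5716, 2.5723

p(2.49) = 0.276586, p(2.61) = -0.130108
x2 = 2.610000 − (-0.130108)·(2.610000 − 2.490000) / (-0.130108 − 0.276586) = 2.610000 − (-0.015613)/(-0.406694) = 2.571610
p(2.571610) = 0.002488
x3 = 2.571610 − 0.002488·(2.571610 − 2.610000) / (0.002488 − (-0.130108)) = 2.571610 − (-0.000096)/(0.132596) = 2.572330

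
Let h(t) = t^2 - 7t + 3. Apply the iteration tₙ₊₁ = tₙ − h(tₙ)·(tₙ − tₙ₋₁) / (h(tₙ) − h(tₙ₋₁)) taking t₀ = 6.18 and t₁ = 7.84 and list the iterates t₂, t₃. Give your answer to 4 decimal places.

6.4745, 6.5295

h(6.18) = -2.067600, h(7.84) = 9.585600
t₂ = 7.840000 − 9.585600·(7.840000 − 6.180000) / (9.585600 − (-2.067600)) = 7.840000 − (15.912096)/(11.653200) = 6.474530
h(6.474530) = -0.402172
t₃ = 6.474530 − (-0.402172)·(6.474530 − 7.840000) / (-0.402172 − 9.585600) = 6.474530 − (0.549154)/(-9.987772) = 6.529513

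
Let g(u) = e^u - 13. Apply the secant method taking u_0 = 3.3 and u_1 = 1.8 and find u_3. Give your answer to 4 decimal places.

2.6879

g(3.3) = 14.112639, g(1.8) = -6.950353
u_2 = 1.800000 − (-6.950353)·(1.800000 − 3.300000) / (-6.950353 − 14.112639) = 1.800000 − (10.425529)/(-21.062991) = 2.294969
g(2.294969) = -3.075871
u_3 = 2.294969 − (-3.075871)·(2.294969 − 1.800000) / (-3.075871 − (-6.950353)) = 2.294969 − (-1.522461)/(3.874481) = 2.687915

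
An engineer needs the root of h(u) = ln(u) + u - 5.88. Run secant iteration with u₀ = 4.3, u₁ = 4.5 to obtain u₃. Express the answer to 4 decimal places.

h(4.3) = -0.121385, h(4.5) = 0.124077
u₂ = 4.500000 − 0.124077·(4.500000 − 4.300000) / (0.124077 − (-0.121385)) = 4.500000 − (0.024815)/(0.245462) = 4.398903
h(4.398903) = 0.000258
u₃ = 4.398903 − 0.000258·(4.398903 − 4.500000) / (0.000258 − 0.124077) = 4.398903 − (-0.000026)/(-0.123819) = 4.398692

4.3987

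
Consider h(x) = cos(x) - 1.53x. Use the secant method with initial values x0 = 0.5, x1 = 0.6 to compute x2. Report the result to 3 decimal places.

h(0.5) = 0.11258, h(0.6) = -0.09266
x2 = 0.60000 − (-0.09266)·(0.60000 − 0.50000) / (-0.09266 − 0.11258) = 0.60000 − (-0.00927)/(-0.20525) = 0.55485

0.555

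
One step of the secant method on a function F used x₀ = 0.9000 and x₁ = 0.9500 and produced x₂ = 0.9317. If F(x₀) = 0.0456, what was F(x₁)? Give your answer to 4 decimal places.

The secant line through (0.9000, 0.0456) and (0.9500, F(x₁)) crosses zero at x₂ = 0.9317.
So (0.9000, 0.0456), (0.9500, F(x₁)), (0.9317, 0) are collinear:
F(x₁) = 0.0456 · (0.9500 − 0.9317) / (0.9000 − 0.9317) = 0.0456 · (0.018300)/(-0.031700) = -0.026324

-0.0263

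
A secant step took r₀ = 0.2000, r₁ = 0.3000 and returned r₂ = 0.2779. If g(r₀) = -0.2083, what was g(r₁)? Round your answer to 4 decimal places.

The secant line through (0.2000, -0.2083) and (0.3000, g(r₁)) crosses zero at r₂ = 0.2779.
So (0.2000, -0.2083), (0.3000, g(r₁)), (0.2779, 0) are collinear:
g(r₁) = -0.2083 · (0.3000 − 0.2779) / (0.2000 − 0.2779) = -0.2083 · (0.022100)/(-0.077900) = 0.059094

0.0591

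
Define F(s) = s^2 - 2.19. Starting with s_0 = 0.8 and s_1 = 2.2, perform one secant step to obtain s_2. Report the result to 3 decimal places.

F(0.8) = -1.55000, F(2.2) = 2.65000
s_2 = 2.20000 − 2.65000·(2.20000 − 0.80000) / (2.65000 − (-1.55000)) = 2.20000 − (3.71000)/(4.20000) = 1.31667

1.317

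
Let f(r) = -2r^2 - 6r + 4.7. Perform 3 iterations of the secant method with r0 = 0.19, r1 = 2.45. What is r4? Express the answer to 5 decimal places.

f(0.19) = 3.4878000, f(2.45) = -22.0050000
r2 = 2.4500000 − (-22.0050000)·(2.4500000 − 0.1900000) / (-22.0050000 − 3.4878000) = 2.4500000 − (-49.7313000)/(-25.4928000) = 0.4992021
f(0.4992021) = 1.2063817
r3 = 0.4992021 − 1.2063817·(0.4992021 − 2.4500000) / (1.2063817 − (-22.0050000)) = 0.4992021 − (-2.3534069)/(23.2113817) = 0.6005923
f(0.6005923) = 0.3750237
r4 = 0.6005923 − 0.3750237·(0.6005923 − 0.4992021) / (0.3750237 − 1.2063817) = 0.6005923 − (0.0380237)/(-0.8313580) = 0.6463292

0.64633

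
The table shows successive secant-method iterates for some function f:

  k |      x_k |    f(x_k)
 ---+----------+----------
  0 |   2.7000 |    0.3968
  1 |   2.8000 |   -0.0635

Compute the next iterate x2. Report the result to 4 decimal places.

x2 = 2.8000 − (-0.0635)·(2.8000 − 2.7000) / (-0.0635 − 0.3968)
   = 2.8000 − (-0.006350)/(-0.460300) = 2.786205

2.7862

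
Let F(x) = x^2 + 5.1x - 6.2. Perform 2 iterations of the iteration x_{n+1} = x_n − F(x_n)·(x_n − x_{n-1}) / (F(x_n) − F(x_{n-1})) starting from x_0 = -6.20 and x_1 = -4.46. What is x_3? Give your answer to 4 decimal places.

F(-6.20) = 0.620000, F(-4.46) = -9.054400
x_2 = -4.460000 − (-9.054400)·(-4.460000 − (-6.200000)) / (-9.054400 − 0.620000) = -4.460000 − (-15.754656)/(-9.674400) = -6.088489
F(-6.088489) = -0.181594
x_3 = -6.088489 − (-0.181594)·(-6.088489 − (-4.460000)) / (-0.181594 − (-9.054400)) = -6.088489 − (0.295724)/(8.872806) = -6.121818

-6.1218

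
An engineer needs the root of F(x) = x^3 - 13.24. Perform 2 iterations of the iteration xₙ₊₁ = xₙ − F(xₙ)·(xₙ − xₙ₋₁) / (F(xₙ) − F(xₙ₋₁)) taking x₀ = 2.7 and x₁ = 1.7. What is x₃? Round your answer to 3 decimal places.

F(2.7) = 6.44300, F(1.7) = -8.32700
x₂ = 1.70000 − (-8.32700)·(1.70000 − 2.70000) / (-8.32700 − 6.44300) = 1.70000 − (8.32700)/(-14.77000) = 2.26378
F(2.26378) = -1.63884
x₃ = 2.26378 − (-1.63884)·(2.26378 − 1.70000) / (-1.63884 − (-8.32700)) = 2.26378 − (-0.92394)/(6.68816) = 2.40192

2.402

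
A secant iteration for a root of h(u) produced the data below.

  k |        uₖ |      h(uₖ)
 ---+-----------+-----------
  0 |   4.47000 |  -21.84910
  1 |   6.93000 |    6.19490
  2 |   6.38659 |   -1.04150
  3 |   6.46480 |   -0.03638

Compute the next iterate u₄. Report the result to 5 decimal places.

6.46763

u₄ = 6.46480 − (-0.03638)·(6.46480 − 6.38659) / (-0.03638 − (-1.04150))
   = 6.46480 − (-0.0028453)/(1.0051200) = 6.4676308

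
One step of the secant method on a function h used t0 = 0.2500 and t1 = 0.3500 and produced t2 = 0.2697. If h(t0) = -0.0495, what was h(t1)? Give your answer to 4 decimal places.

The secant line through (0.2500, -0.0495) and (0.3500, h(t1)) crosses zero at t2 = 0.2697.
So (0.2500, -0.0495), (0.3500, h(t1)), (0.2697, 0) are collinear:
h(t1) = -0.0495 · (0.3500 − 0.2697) / (0.2500 − 0.2697) = -0.0495 · (0.080300)/(-0.019700) = 0.201769

0.2018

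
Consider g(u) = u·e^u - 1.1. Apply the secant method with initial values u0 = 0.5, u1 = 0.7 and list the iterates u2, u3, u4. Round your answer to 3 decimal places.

g(0.5) = -0.27564, g(0.7) = 0.30963
u2 = 0.70000 − 0.30963·(0.70000 − 0.50000) / (0.30963 − (-0.27564)) = 0.70000 − (0.06193)/(0.58527) = 0.59419
g(0.59419) = -0.02358
u3 = 0.59419 − (-0.02358)·(0.59419 − 0.70000) / (-0.02358 − 0.30963) = 0.59419 − (0.00249)/(-0.33321) = 0.60168
g(0.60168) = -0.00182
u4 = 0.60168 − (-0.00182)·(0.60168 − 0.59419) / (-0.00182 − (-0.02358)) = 0.60168 − (-0.00001)/(0.02176) = 0.60231

0.594, 0.602, 0.602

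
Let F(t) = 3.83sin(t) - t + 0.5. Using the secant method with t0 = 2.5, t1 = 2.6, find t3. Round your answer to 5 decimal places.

F(2.5) = 0.2921483, F(2.6) = -0.1256297
t2 = 2.6000000 − (-0.1256297)·(2.6000000 − 2.5000000) / (-0.1256297 − 0.2921483) = 2.6000000 − (-0.0125630)/(-0.4177781) = 2.5699291
F(2.5699291) = 0.0022230
t3 = 2.5699291 − 0.0022230·(2.5699291 − 2.6000000) / (0.0022230 − (-0.1256297)) = 2.5699291 − (-0.0000668)/(0.1278528) = 2.5704519

2.57045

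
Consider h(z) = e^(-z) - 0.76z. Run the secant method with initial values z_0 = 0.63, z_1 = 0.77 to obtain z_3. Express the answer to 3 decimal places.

0.672

h(0.63) = 0.05379, h(0.77) = -0.12219
z_2 = 0.77000 − (-0.12219)·(0.77000 − 0.63000) / (-0.12219 − 0.05379) = 0.77000 − (-0.01711)/(-0.17598) = 0.67279
h(0.67279) = -0.00104
z_3 = 0.67279 − (-0.00104)·(0.67279 − 0.77000) / (-0.00104 − (-0.12219)) = 0.67279 − (0.00010)/(0.12114) = 0.67196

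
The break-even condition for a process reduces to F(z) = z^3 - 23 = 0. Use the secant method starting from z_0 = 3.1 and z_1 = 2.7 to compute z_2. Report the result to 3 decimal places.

F(3.1) = 6.79100, F(2.7) = -3.31700
z_2 = 2.70000 − (-3.31700)·(2.70000 − 3.10000) / (-3.31700 − 6.79100) = 2.70000 − (1.32680)/(-10.10800) = 2.83126

2.831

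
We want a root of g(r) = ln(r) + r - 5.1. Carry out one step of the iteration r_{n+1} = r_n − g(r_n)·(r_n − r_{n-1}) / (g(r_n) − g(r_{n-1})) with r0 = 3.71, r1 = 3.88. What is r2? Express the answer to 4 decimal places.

g(3.71) = -0.078968, g(3.88) = 0.135835
r2 = 3.880000 − 0.135835·(3.880000 − 3.710000) / (0.135835 − (-0.078968)) = 3.880000 − (0.023092)/(0.214803) = 3.772497

3.7725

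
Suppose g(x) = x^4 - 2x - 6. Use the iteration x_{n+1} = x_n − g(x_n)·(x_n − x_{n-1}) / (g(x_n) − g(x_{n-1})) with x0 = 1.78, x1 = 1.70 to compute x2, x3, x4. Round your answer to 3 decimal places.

1.755, 1.756, 1.756

g(1.78) = 0.47876, g(1.70) = -1.04790
x2 = 1.70000 − (-1.04790)·(1.70000 − 1.78000) / (-1.04790 − 0.47876) = 1.70000 − (0.08383)/(-1.52666) = 1.75491
g(1.75491) = -0.02517
x3 = 1.75491 − (-0.02517)·(1.75491 − 1.70000) / (-0.02517 − (-1.04790)) = 1.75491 − (-0.00138)/(1.02273) = 1.75626
g(1.75626) = 0.00138
x4 = 1.75626 − 0.00138·(1.75626 − 1.75491) / (0.00138 − (-0.02517)) = 1.75626 − (0.00000)/(0.02655) = 1.75619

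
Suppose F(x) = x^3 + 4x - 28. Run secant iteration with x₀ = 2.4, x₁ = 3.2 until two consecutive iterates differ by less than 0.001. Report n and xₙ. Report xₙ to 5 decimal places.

n = 5, xₙ = 2.60099

F(2.4) = -4.5760000, F(3.2) = 17.5680000
x₂ = 3.2000000 − 17.5680000·(0.8000000)/(22.1440000) = 2.5653179;  |Δ| = 0.6346821
F(2.5653179) = -0.8567404
x₃ = 2.5653179 − (-0.8567404)·(-0.6346821)/(-18.4247404) = 2.5948303;  |Δ| = 0.0295124
F(2.5948303) = -0.1493122
x₄ = 2.5948303 − (-0.1493122)·(0.0295124)/(0.7074282) = 2.6010593;  |Δ| = 0.0062290
F(2.6010593) = 0.0017279
x₅ = 2.6010593 − 0.0017279·(0.0062290)/(0.1510401) = 2.6009880;  |Δ| = 0.0000713
|x₅ − x₄| = 0.0000713 < 0.001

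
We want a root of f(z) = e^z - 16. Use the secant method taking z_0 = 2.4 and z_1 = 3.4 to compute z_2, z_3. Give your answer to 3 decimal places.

f(2.4) = -4.97682, f(3.4) = 13.96410
z_2 = 3.40000 − 13.96410·(3.40000 − 2.40000) / (13.96410 − (-4.97682)) = 3.40000 − (13.96410)/(18.94092) = 2.66276
f(2.66276) = -1.66427
z_3 = 2.66276 − (-1.66427)·(2.66276 − 3.40000) / (-1.66427 − 13.96410) = 2.66276 − (1.22697)/(-15.62837) = 2.74126

2.663, 2.741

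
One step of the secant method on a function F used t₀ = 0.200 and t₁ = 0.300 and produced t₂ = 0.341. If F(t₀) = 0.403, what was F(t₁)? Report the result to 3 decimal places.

The secant line through (0.200, 0.403) and (0.300, F(t₁)) crosses zero at t₂ = 0.341.
So (0.200, 0.403), (0.300, F(t₁)), (0.341, 0) are collinear:
F(t₁) = 0.403 · (0.300 − 0.341) / (0.200 − 0.341) = 0.403 · (-0.04100)/(-0.14100) = 0.11718

0.117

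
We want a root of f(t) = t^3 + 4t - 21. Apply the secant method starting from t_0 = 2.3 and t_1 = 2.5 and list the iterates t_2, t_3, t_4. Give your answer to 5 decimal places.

2.28276, 2.28151, 2.28141

f(2.3) = 0.3670000, f(2.5) = 4.6250000
t_2 = 2.5000000 − 4.6250000·(2.5000000 − 2.3000000) / (4.6250000 − 0.3670000) = 2.5000000 − (0.9250000)/(4.2580000) = 2.2827619
f(2.2827619) = 0.0265234
t_3 = 2.2827619 − 0.0265234·(2.2827619 − 2.5000000) / (0.0265234 − 4.6250000) = 2.2827619 − (-0.0057619)/(-4.5984766) = 2.2815089
f(2.2815089) = 0.0019340
t_4 = 2.2815089 − 0.0019340·(2.2815089 − 2.2827619) / (0.0019340 − 0.0265234) = 2.2815089 − (-0.0000024)/(-0.0245894) = 2.2814103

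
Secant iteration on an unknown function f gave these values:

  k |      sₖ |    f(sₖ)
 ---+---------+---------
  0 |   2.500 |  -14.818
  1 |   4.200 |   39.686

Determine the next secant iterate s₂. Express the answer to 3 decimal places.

s₂ = 4.200 − 39.686·(4.200 − 2.500) / (39.686 − (-14.818))
   = 4.200 − (67.46620)/(54.50400) = 2.96218

2.962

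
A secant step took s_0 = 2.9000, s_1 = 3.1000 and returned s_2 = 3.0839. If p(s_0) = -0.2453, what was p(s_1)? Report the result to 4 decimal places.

0.0215

The secant line through (2.9000, -0.2453) and (3.1000, p(s_1)) crosses zero at s_2 = 3.0839.
So (2.9000, -0.2453), (3.1000, p(s_1)), (3.0839, 0) are collinear:
p(s_1) = -0.2453 · (3.1000 − 3.0839) / (2.9000 − 3.0839) = -0.2453 · (0.016100)/(-0.183900) = 0.021475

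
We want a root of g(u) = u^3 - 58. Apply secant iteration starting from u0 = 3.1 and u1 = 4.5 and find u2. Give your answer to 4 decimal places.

g(3.1) = -28.209000, g(4.5) = 33.125000
u2 = 4.500000 − 33.125000·(4.500000 − 3.100000) / (33.125000 − (-28.209000)) = 4.500000 − (46.375000)/(61.334000) = 3.743894

3.7439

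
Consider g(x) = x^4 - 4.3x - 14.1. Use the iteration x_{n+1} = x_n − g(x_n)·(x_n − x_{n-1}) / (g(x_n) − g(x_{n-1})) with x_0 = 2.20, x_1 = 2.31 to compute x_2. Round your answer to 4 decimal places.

2.2032

g(2.20) = -0.134400, g(2.31) = 4.440963
x_2 = 2.310000 − 4.440963·(2.310000 − 2.200000) / (4.440963 − (-0.134400)) = 2.310000 − (0.488506)/(4.575363) = 2.203231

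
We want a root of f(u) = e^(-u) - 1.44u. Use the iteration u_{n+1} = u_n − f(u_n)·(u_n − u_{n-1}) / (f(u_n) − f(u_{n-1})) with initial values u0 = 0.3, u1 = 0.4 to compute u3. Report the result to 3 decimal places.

0.445

f(0.3) = 0.30882, f(0.4) = 0.09432
u2 = 0.40000 − 0.09432·(0.40000 − 0.30000) / (0.09432 − 0.30882) = 0.40000 − (0.00943)/(-0.21450) = 0.44397
f(0.44397) = 0.00216
u3 = 0.44397 − 0.00216·(0.44397 − 0.40000) / (0.00216 − 0.09432) = 0.44397 − (0.00010)/(-0.09216) = 0.44500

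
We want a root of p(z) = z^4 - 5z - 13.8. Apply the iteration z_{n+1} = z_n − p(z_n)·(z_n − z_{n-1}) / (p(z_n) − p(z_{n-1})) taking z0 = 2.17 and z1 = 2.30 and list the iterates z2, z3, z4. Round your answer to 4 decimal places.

2.2324, 2.2354, 2.2356

p(2.17) = -2.476261, p(2.30) = 2.684100
z2 = 2.300000 − 2.684100·(2.300000 − 2.170000) / (2.684100 − (-2.476261)) = 2.300000 − (0.348933)/(5.160361) = 2.232382
p(2.232382) = -0.126343
z3 = 2.232382 − (-0.126343)·(2.232382 − 2.300000) / (-0.126343 − 2.684100) = 2.232382 − (0.008543)/(-2.810443) = 2.235422
p(2.235422) = -0.005994
z4 = 2.235422 − (-0.005994)·(2.235422 − 2.232382) / (-0.005994 − (-0.126343)) = 2.235422 − (-0.000018)/(0.120348) = 2.235573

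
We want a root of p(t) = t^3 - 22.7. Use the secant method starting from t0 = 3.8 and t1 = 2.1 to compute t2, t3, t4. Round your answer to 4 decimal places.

2.6009, 2.9078, 2.8250

p(3.8) = 32.172000, p(2.1) = -13.439000
t2 = 2.100000 − (-13.439000)·(2.100000 − 3.800000) / (-13.439000 − 32.172000) = 2.100000 − (22.846300)/(-45.611000) = 2.600895
p(2.600895) = -5.105853
t3 = 2.600895 − (-5.105853)·(2.600895 − 2.100000) / (-5.105853 − (-13.439000)) = 2.600895 − (-2.557494)/(8.333147) = 2.907801
p(2.907801) = 1.886340
t4 = 2.907801 − 1.886340·(2.907801 − 2.600895) / (1.886340 − (-5.105853)) = 2.907801 − (0.578929)/(6.992193) = 2.825004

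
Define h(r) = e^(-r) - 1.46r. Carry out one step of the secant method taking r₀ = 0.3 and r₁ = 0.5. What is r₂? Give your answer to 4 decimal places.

h(0.3) = 0.302818, h(0.5) = -0.123469
r₂ = 0.500000 − (-0.123469)·(0.500000 − 0.300000) / (-0.123469 − 0.302818) = 0.500000 − (-0.024694)/(-0.426288) = 0.442072

0.4421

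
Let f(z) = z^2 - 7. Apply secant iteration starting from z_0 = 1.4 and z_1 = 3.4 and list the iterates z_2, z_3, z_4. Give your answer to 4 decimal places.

f(1.4) = -5.040000, f(3.4) = 4.560000
z_2 = 3.400000 − 4.560000·(3.400000 − 1.400000) / (4.560000 − (-5.040000)) = 3.400000 − (9.120000)/(9.600000) = 2.450000
f(2.450000) = -0.997500
z_3 = 2.450000 − (-0.997500)·(2.450000 − 3.400000) / (-0.997500 − 4.560000) = 2.450000 − (0.947625)/(-5.557500) = 2.620513
f(2.620513) = -0.132913
z_4 = 2.620513 − (-0.132913)·(2.620513 − 2.450000) / (-0.132913 − (-0.997500)) = 2.620513 − (-0.022663)/(0.864587) = 2.646726

2.4500, 2.6205, 2.6467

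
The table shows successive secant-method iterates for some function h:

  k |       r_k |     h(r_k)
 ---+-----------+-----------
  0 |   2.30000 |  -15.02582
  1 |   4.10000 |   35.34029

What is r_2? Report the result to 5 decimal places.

r_2 = 4.10000 − 35.34029·(4.10000 − 2.30000) / (35.34029 − (-15.02582))
   = 4.10000 − (63.6125220)/(50.3661100) = 2.8369975

2.83700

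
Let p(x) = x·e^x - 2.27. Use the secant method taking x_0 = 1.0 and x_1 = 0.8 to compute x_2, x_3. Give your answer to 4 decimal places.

0.9044, 0.9126

p(1.0) = 0.448282, p(0.8) = -0.489567
x_2 = 0.800000 − (-0.489567)·(0.800000 − 1.000000) / (-0.489567 − 0.448282) = 0.800000 − (0.097913)/(-0.937849) = 0.904402
p(0.904402) = -0.035716
x_3 = 0.904402 − (-0.035716)·(0.904402 − 0.800000) / (-0.035716 − (-0.489567)) = 0.904402 − (-0.003729)/(0.453852) = 0.912618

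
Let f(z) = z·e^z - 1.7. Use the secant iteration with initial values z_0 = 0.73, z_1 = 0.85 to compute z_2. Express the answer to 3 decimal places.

f(0.73) = -0.18519, f(0.85) = 0.28870
z_2 = 0.85000 − 0.28870·(0.85000 − 0.73000) / (0.28870 − (-0.18519)) = 0.85000 − (0.03464)/(0.47389) = 0.77689

0.777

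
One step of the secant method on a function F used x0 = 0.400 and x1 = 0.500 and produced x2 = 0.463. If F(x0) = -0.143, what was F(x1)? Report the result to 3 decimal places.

0.084

The secant line through (0.400, -0.143) and (0.500, F(x1)) crosses zero at x2 = 0.463.
So (0.400, -0.143), (0.500, F(x1)), (0.463, 0) are collinear:
F(x1) = -0.143 · (0.500 − 0.463) / (0.400 − 0.463) = -0.143 · (0.03700)/(-0.06300) = 0.08398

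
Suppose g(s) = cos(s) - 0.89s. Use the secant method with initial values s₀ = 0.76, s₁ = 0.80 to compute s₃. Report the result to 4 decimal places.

0.7905

g(0.76) = 0.048436, g(0.80) = -0.015293
s₂ = 0.800000 − (-0.015293)·(0.800000 − 0.760000) / (-0.015293 − 0.048436) = 0.800000 − (-0.000612)/(-0.063729) = 0.790401
g(0.790401) = 0.000103
s₃ = 0.790401 − 0.000103·(0.790401 − 0.800000) / (0.000103 − (-0.015293)) = 0.790401 − (-0.000001)/(0.015397) = 0.790466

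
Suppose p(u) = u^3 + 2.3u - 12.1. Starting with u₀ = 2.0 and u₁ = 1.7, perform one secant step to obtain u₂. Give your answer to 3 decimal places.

p(2.0) = 0.50000, p(1.7) = -3.27700
u₂ = 1.70000 − (-3.27700)·(1.70000 − 2.00000) / (-3.27700 − 0.50000) = 1.70000 − (0.98310)/(-3.77700) = 1.96029

1.960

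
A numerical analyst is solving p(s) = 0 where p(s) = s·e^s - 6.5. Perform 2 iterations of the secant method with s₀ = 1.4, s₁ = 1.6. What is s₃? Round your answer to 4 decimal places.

p(1.4) = -0.822720, p(1.6) = 1.424852
s₂ = 1.600000 − 1.424852·(1.600000 − 1.400000) / (1.424852 − (-0.822720)) = 1.600000 − (0.284970)/(2.247572) = 1.473210
p(1.473210) = -0.072066
s₃ = 1.473210 − (-0.072066)·(1.473210 − 1.600000) / (-0.072066 − 1.424852) = 1.473210 − (0.009137)/(-1.496918) = 1.479314

1.4793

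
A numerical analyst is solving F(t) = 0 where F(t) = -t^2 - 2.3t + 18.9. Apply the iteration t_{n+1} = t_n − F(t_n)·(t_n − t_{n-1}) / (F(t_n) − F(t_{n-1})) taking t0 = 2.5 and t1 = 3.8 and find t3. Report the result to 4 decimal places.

3.3448

F(2.5) = 6.900000, F(3.8) = -4.280000
t2 = 3.800000 − (-4.280000)·(3.800000 − 2.500000) / (-4.280000 − 6.900000) = 3.800000 − (-5.564000)/(-11.180000) = 3.302326
F(3.302326) = 0.399297
t3 = 3.302326 − 0.399297·(3.302326 − 3.800000) / (0.399297 − (-4.280000)) = 3.302326 − (-0.198720)/(4.679297) = 3.344793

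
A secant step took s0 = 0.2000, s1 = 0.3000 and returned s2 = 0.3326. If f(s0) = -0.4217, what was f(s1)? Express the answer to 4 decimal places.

-0.1037

The secant line through (0.2000, -0.4217) and (0.3000, f(s1)) crosses zero at s2 = 0.3326.
So (0.2000, -0.4217), (0.3000, f(s1)), (0.3326, 0) are collinear:
f(s1) = -0.4217 · (0.3000 − 0.3326) / (0.2000 − 0.3326) = -0.4217 · (-0.032600)/(-0.132600) = -0.103676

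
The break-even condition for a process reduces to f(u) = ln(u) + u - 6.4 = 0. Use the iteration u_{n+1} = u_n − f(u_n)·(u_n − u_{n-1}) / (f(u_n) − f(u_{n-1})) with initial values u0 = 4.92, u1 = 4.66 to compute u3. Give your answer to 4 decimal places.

4.8260

f(4.92) = 0.113309, f(4.66) = -0.200985
u2 = 4.660000 − (-0.200985)·(4.660000 − 4.920000) / (-0.200985 − 0.113309) = 4.660000 − (0.052256)/(-0.314293) = 4.826265
f(4.826265) = 0.000338
u3 = 4.826265 − 0.000338·(4.826265 − 4.660000) / (0.000338 − (-0.200985)) = 4.826265 − (0.000056)/(0.201323) = 4.825986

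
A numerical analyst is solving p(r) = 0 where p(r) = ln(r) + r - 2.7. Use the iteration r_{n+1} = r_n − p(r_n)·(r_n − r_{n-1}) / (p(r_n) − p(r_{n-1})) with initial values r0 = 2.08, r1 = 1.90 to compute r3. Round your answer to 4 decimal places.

p(2.08) = 0.112368, p(1.90) = -0.158146
r2 = 1.900000 − (-0.158146)·(1.900000 − 2.080000) / (-0.158146 − 0.112368) = 1.900000 − (0.028466)/(-0.270514) = 2.005230
p(2.005230) = 0.000989
r3 = 2.005230 − 0.000989·(2.005230 − 1.900000) / (0.000989 − (-0.158146)) = 2.005230 − (0.000104)/(0.159135) = 2.004576

2.0046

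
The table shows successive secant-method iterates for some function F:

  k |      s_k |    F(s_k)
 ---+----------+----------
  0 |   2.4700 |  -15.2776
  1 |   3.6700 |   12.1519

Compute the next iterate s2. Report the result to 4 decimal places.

s2 = 3.6700 − 12.1519·(3.6700 − 2.4700) / (12.1519 − (-15.2776))
   = 3.6700 − (14.582280)/(27.429500) = 3.138372

3.1384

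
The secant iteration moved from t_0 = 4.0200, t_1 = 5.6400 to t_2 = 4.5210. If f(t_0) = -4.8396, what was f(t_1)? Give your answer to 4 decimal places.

The secant line through (4.0200, -4.8396) and (5.6400, f(t_1)) crosses zero at t_2 = 4.5210.
So (4.0200, -4.8396), (5.6400, f(t_1)), (4.5210, 0) are collinear:
f(t_1) = -4.8396 · (5.6400 − 4.5210) / (4.0200 − 4.5210) = -4.8396 · (1.119000)/(-0.501000) = 10.809406

10.8094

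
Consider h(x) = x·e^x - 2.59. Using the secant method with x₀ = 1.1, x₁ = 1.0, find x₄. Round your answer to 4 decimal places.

h(1.1) = 0.714583, h(1.0) = 0.128282
x₂ = 1.000000 − 0.128282·(1.000000 − 1.100000) / (0.128282 − 0.714583) = 1.000000 − (-0.012828)/(-0.586301) = 0.978120
h(0.978120) = 0.011264
x₃ = 0.978120 − 0.011264·(0.978120 − 1.000000) / (0.011264 − 0.128282) = 0.978120 − (-0.000246)/(-0.117018) = 0.976014
h(0.976014) = 0.000202
x₄ = 0.976014 − 0.000202·(0.976014 − 0.978120) / (0.000202 − 0.011264) = 0.976014 − (0.000000)/(-0.011062) = 0.975976

0.9760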